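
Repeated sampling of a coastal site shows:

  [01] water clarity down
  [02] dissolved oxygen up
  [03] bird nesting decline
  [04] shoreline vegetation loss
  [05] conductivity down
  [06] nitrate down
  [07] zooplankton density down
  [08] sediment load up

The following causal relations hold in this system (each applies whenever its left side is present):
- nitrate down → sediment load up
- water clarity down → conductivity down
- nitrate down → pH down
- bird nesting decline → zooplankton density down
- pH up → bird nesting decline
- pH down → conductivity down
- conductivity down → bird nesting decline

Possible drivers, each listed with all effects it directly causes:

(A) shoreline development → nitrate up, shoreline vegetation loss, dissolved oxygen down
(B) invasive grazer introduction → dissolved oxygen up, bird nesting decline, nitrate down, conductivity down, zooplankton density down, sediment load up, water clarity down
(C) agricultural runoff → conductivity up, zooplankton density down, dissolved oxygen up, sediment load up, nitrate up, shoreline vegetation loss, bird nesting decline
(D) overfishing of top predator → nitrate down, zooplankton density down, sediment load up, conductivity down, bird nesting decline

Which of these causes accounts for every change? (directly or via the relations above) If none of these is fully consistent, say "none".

none

Per-candidate check:
(A) shoreline development — water clarity down ✗; dissolved oxygen up ✗; bird nesting decline ✗; shoreline vegetation loss ✓; conductivity down ✗; nitrate down ✗; zooplankton density down ✗; sediment load up ✗
(B) invasive grazer introduction — water clarity down ✓; dissolved oxygen up ✓; bird nesting decline ✓; shoreline vegetation loss ✗; conductivity down ✓; nitrate down ✓; zooplankton density down ✓; sediment load up ✓
(C) agricultural runoff — water clarity down ✗; dissolved oxygen up ✓; bird nesting decline ✓; shoreline vegetation loss ✓; conductivity down ✗; nitrate down ✗; zooplankton density down ✓; sediment load up ✓
(D) overfishing of top predator — water clarity down ✗; dissolved oxygen up ✗; bird nesting decline ✓; shoreline vegetation loss ✗; conductivity down ✓; nitrate down ✓; zooplankton density down ✓; sediment load up ✓
None of the listed candidates fits everything.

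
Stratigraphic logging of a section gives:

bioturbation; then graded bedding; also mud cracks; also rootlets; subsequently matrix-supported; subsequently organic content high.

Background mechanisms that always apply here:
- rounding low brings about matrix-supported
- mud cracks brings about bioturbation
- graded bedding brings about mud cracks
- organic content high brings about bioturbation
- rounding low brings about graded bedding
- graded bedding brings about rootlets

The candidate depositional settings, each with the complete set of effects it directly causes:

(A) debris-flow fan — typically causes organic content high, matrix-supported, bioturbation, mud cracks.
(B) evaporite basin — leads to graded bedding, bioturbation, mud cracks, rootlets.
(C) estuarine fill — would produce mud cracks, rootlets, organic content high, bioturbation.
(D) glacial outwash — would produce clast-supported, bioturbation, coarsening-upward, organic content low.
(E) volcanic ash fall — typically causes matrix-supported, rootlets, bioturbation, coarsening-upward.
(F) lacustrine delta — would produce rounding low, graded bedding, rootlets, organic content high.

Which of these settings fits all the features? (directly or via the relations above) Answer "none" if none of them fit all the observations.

For each candidate, compare predicted effects to what was observed:
(A) debris-flow fan — does not account for graded bedding, rootlets
(B) evaporite basin — does not account for matrix-supported, organic content high
(C) estuarine fill — bioturbation +; graded bedding -; mud cracks +; rootlets +; matrix-supported -; organic content high +
(D) glacial outwash — fails on graded bedding, mud cracks, rootlets, matrix-supported, organic content high (predicts clast-supported, not matrix-supported; predicts organic content low, not organic content high)
(E) volcanic ash fall — does not account for graded bedding, mud cracks, organic content high
(F) lacustrine delta — bioturbation + (via organic content high → bioturbation); graded bedding +; mud cracks + (via graded bedding → mud cracks); rootlets +; matrix-supported + (via rounding low → matrix-supported); organic content high +
(F) is the only candidate with no mismatches.

F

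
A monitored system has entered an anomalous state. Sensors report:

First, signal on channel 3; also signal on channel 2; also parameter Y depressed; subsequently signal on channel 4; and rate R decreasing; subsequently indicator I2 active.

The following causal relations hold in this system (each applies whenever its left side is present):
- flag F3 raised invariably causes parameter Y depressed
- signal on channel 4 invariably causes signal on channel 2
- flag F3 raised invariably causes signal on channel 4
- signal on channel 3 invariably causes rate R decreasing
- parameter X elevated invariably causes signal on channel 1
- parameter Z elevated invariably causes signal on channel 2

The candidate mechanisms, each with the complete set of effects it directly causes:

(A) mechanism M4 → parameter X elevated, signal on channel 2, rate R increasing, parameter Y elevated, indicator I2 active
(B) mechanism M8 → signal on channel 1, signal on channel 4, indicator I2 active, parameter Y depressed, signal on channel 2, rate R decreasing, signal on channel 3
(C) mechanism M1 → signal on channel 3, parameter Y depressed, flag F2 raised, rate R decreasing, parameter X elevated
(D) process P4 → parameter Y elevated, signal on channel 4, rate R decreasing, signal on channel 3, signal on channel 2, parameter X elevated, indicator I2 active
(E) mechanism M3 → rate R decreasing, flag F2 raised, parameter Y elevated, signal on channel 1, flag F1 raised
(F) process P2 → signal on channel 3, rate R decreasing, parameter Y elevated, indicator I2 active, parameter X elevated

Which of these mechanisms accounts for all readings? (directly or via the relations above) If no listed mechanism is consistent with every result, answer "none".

Testing each hypothesis:
(A) mechanism M4 — signal on channel 3 ✗; signal on channel 2 ✓; parameter Y depressed ✗; signal on channel 4 ✗; rate R decreasing ✗; indicator I2 active ✓
(B) mechanism M8 — signal on channel 3 ✓; signal on channel 2 ✓; parameter Y depressed ✓; signal on channel 4 ✓; rate R decreasing ✓; indicator I2 active ✓
(C) mechanism M1 — does not account for signal on channel 2, signal on channel 4, indicator I2 active
(D) process P4 — fails on parameter Y depressed (predicts parameter Y elevated, not parameter Y depressed)
(E) mechanism M3 — signal on channel 3 ✗; signal on channel 2 ✗; parameter Y depressed ✗; signal on channel 4 ✗; rate R decreasing ✓; indicator I2 active ✗
(F) process P2 — fails on signal on channel 2, parameter Y depressed, signal on channel 4 (predicts parameter Y elevated, not parameter Y depressed)
(B) is the only candidate with no mismatches.

B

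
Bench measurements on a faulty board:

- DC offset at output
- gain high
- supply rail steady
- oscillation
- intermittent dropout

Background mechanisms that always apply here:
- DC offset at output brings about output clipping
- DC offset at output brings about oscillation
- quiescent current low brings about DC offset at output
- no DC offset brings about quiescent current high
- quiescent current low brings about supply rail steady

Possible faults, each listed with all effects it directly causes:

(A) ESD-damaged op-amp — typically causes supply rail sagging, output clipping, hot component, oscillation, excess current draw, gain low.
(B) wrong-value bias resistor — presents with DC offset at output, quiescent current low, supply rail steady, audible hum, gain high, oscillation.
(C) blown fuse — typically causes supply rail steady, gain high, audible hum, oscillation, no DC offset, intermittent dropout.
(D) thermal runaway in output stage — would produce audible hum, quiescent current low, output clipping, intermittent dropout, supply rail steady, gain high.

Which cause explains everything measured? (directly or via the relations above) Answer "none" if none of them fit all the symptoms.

For each candidate, compare predicted effects to what was observed:
(A) ESD-damaged op-amp — DC offset at output ✗; gain high ✗; supply rail steady ✗; oscillation ✓; intermittent dropout ✗
(B) wrong-value bias resistor — does not account for intermittent dropout
(C) blown fuse — DC offset at output ✗; gain high ✓; supply rail steady ✓; oscillation ✓; intermittent dropout ✓
(D) thermal runaway in output stage — accounts for every observation (DC offset at output through quiescent current low → DC offset at output)
(D) alone accounts for all the evidence.

D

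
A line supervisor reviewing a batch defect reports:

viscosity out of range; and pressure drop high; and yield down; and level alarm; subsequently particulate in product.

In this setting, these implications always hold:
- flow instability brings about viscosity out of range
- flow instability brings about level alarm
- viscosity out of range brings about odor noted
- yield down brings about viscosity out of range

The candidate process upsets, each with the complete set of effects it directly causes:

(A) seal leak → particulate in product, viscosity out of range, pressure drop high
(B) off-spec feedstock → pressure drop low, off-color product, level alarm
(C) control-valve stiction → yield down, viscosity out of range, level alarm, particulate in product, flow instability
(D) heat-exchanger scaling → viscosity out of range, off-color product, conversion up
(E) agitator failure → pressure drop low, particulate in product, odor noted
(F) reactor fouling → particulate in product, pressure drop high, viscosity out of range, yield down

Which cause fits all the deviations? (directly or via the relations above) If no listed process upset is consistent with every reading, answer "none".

none

Testing each hypothesis:
(A) seal leak — viscosity out of range ✓; pressure drop high ✓; yield down ✗; level alarm ✗; particulate in product ✓
(B) off-spec feedstock — viscosity out of range ✗; pressure drop high ✗; yield down ✗; level alarm ✓; particulate in product ✗
(C) control-valve stiction — does not account for pressure drop high
(D) heat-exchanger scaling — does not account for pressure drop high, yield down, level alarm, particulate in product
(E) agitator failure — viscosity out of range ✗; pressure drop high ✗; yield down ✗; level alarm ✗; particulate in product ✓
(F) reactor fouling — does not account for level alarm
No candidate is consistent with all observations.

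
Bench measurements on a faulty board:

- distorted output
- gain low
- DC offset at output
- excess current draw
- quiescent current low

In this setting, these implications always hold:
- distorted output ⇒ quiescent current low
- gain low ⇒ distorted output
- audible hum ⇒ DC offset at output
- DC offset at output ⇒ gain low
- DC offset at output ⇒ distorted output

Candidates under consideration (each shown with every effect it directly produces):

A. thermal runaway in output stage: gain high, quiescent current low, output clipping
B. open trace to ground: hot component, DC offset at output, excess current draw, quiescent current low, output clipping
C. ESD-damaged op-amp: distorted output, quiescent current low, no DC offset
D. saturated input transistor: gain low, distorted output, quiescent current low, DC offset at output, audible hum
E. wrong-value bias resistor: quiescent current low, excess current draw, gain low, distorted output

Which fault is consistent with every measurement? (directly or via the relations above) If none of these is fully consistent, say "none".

B

Testing each hypothesis:
(A) thermal runaway in output stage — distorted output -; gain low -; DC offset at output -; excess current draw -; quiescent current low +
(B) open trace to ground — accounts for every observation (distorted output through DC offset at output → distorted output)
(C) ESD-damaged op-amp — distorted output +; gain low -; DC offset at output -; excess current draw -; quiescent current low +
(D) saturated input transistor — does not account for excess current draw
(E) wrong-value bias resistor — distorted output +; gain low +; DC offset at output -; excess current draw +; quiescent current low +
(B) is the only candidate with no mismatches.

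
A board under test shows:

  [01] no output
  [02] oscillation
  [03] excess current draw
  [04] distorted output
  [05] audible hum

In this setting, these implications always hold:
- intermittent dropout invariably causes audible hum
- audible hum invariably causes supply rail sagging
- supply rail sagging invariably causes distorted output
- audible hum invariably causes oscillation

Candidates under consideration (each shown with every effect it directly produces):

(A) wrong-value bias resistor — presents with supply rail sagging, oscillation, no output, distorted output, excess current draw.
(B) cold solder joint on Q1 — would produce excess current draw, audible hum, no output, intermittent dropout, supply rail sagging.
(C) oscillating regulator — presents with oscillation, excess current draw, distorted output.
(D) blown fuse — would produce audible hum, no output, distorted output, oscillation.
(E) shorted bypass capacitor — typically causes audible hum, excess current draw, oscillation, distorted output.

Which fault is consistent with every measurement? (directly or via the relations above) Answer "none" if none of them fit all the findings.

Testing each hypothesis:
(A) wrong-value bias resistor — does not account for audible hum
(B) cold solder joint on Q1 — accounts for every observation (oscillation via audible hum → oscillation)
(C) oscillating regulator — does not account for no output, audible hum
(D) blown fuse — no output match; oscillation match; excess current draw miss; distorted output match; audible hum match
(E) shorted bypass capacitor — does not account for no output
(B) is the only candidate with no mismatches.

B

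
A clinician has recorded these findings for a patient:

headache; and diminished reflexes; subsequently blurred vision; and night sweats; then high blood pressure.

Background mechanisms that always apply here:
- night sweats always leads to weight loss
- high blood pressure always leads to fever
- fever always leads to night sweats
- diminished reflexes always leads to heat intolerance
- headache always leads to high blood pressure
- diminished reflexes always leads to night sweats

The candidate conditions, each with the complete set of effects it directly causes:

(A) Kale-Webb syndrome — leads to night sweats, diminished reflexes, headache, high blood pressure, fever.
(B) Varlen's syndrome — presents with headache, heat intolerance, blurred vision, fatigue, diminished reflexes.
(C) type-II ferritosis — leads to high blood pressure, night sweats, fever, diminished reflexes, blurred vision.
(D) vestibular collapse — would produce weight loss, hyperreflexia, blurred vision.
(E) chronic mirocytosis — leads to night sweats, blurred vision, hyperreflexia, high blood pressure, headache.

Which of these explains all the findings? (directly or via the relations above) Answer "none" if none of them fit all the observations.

For each candidate, compare predicted effects to what was observed:
(A) Kale-Webb syndrome — does not account for blurred vision
(B) Varlen's syndrome — headache ✓; diminished reflexes ✓; blurred vision ✓; night sweats ✓ (via diminished reflexes → night sweats); high blood pressure ✓ (via headache → high blood pressure)
(C) type-II ferritosis — headache ✗; diminished reflexes ✓; blurred vision ✓; night sweats ✓; high blood pressure ✓
(D) vestibular collapse — fails on headache, diminished reflexes, night sweats, high blood pressure (predicts hyperreflexia, not diminished reflexes)
(E) chronic mirocytosis — fails on diminished reflexes (predicts hyperreflexia, not diminished reflexes)
(B) alone accounts for all the evidence.

B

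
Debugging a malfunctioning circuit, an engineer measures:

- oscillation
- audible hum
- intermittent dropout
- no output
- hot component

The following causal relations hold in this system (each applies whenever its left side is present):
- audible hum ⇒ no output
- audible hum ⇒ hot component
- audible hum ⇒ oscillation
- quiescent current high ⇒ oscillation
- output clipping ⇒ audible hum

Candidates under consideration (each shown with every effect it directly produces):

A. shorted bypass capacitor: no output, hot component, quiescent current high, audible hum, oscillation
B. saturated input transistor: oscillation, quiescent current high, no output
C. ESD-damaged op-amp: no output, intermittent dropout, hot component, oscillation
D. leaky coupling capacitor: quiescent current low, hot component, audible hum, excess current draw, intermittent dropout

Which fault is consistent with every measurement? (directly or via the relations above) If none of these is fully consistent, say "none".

Per-candidate check:
(A) shorted bypass capacitor — oscillation +; audible hum +; intermittent dropout -; no output +; hot component +
(B) saturated input transistor — oscillation +; audible hum -; intermittent dropout -; no output +; hot component -
(C) ESD-damaged op-amp — oscillation +; audible hum -; intermittent dropout +; no output +; hot component +
(D) leaky coupling capacitor — oscillation + (via audible hum → oscillation); audible hum +; intermittent dropout +; no output + (via audible hum → no output); hot component +
(D) is the only candidate with no mismatches.

D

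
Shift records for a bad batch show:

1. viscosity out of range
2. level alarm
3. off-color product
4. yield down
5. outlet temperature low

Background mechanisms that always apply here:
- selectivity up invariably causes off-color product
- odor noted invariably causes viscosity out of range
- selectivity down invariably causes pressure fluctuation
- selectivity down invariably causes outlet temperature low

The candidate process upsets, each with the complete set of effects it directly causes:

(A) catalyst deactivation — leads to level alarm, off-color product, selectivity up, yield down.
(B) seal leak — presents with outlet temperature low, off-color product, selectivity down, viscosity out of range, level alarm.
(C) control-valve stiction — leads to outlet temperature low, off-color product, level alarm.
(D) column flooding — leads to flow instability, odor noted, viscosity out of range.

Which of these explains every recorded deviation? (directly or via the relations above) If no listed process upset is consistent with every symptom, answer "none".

For each candidate, compare predicted effects to what was observed:
(A) catalyst deactivation — viscosity out of range miss; level alarm match; off-color product match; yield down match; outlet temperature low miss
(B) seal leak — viscosity out of range match; level alarm match; off-color product match; yield down miss; outlet temperature low match
(C) control-valve stiction — viscosity out of range miss; level alarm match; off-color product match; yield down miss; outlet temperature low match
(D) column flooding — viscosity out of range match; level alarm miss; off-color product miss; yield down miss; outlet temperature low miss
None of the listed candidates fits everything.

none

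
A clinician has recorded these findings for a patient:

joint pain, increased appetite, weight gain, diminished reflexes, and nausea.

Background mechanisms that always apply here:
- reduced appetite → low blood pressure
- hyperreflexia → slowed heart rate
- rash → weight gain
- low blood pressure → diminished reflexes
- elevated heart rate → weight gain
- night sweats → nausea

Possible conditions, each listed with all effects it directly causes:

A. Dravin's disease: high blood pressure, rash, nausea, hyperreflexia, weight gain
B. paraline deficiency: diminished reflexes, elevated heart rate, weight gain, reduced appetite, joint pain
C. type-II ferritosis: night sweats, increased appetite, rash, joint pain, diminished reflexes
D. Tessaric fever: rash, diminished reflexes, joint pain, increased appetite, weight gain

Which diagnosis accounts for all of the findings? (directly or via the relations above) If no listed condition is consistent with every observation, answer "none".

Checking each candidate against the observations:
(A) Dravin's disease — fails on joint pain, increased appetite, diminished reflexes (predicts hyperreflexia, not diminished reflexes)
(B) paraline deficiency — joint pain ✓; increased appetite ✗; weight gain ✓; diminished reflexes ✓; nausea ✗
(C) type-II ferritosis — joint pain ✓; increased appetite ✓; weight gain ✓ (through rash → weight gain); diminished reflexes ✓; nausea ✓ (through night sweats → nausea)
(D) Tessaric fever — joint pain ✓; increased appetite ✓; weight gain ✓; diminished reflexes ✓; nausea ✗
(C) is the only candidate with no mismatches.

C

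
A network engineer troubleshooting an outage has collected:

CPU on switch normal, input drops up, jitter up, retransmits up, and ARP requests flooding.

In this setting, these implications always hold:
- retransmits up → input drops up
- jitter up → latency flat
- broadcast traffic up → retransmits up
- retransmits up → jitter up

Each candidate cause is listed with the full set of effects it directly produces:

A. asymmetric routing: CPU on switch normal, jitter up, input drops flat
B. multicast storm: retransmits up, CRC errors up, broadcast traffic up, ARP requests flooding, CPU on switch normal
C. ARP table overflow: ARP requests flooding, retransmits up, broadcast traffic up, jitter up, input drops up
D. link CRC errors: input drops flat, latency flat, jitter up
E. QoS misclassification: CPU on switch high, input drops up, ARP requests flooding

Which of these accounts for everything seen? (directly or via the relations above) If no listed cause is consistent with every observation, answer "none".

Testing each hypothesis:
(A) asymmetric routing — CPU on switch normal +; input drops up -; jitter up +; retransmits up -; ARP requests flooding -
(B) multicast storm — CPU on switch normal +; input drops up + (by retransmits up → input drops up); jitter up + (by retransmits up → jitter up); retransmits up +; ARP requests flooding +
(C) ARP table overflow — does not account for CPU on switch normal
(D) link CRC errors — fails on CPU on switch normal, input drops up, retransmits up, ARP requests flooding (predicts input drops flat, not input drops up)
(E) QoS misclassification — CPU on switch normal -; input drops up +; jitter up -; retransmits up -; ARP requests flooding +
(B) alone accounts for all the evidence.

B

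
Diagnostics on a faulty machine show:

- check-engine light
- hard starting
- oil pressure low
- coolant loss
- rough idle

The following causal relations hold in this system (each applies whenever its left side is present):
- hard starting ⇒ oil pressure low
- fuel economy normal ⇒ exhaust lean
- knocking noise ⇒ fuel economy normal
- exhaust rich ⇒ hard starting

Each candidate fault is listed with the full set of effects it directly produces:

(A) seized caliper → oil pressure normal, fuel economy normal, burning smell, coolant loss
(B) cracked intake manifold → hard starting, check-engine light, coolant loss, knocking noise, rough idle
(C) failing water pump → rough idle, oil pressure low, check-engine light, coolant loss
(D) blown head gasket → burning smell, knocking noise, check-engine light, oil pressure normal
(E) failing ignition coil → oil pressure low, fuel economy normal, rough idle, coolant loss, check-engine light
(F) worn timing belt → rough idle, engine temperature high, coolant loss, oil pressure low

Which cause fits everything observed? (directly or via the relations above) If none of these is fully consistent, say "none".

B

Checking each candidate against the observations:
(A) seized caliper — check-engine light -; hard starting -; oil pressure low -; coolant loss +; rough idle -
(B) cracked intake manifold — accounts for every observation (oil pressure low via hard starting → oil pressure low)
(C) failing water pump — check-engine light +; hard starting -; oil pressure low +; coolant loss +; rough idle +
(D) blown head gasket — check-engine light +; hard starting -; oil pressure low -; coolant loss -; rough idle -
(E) failing ignition coil — does not account for hard starting
(F) worn timing belt — check-engine light -; hard starting -; oil pressure low +; coolant loss +; rough idle +
(B) alone accounts for all the evidence.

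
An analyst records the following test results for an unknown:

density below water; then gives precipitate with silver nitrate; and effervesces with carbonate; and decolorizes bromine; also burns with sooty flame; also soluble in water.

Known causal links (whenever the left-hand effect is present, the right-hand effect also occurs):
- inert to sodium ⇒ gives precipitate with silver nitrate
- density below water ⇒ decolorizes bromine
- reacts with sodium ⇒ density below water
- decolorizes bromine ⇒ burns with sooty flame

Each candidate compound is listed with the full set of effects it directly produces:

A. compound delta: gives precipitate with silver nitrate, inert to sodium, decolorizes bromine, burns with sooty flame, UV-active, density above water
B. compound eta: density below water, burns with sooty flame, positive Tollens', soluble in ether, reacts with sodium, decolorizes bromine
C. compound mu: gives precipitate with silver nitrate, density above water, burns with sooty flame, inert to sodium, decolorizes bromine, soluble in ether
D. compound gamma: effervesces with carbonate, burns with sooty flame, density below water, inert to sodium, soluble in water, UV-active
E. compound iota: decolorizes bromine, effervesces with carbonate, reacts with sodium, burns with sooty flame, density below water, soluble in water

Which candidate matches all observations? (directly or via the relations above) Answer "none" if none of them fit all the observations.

Per-candidate check:
(A) compound delta — fails on density below water, effervesces with carbonate, soluble in water (predicts density above water, not density below water)
(B) compound eta — density below water match; gives precipitate with silver nitrate miss; effervesces with carbonate miss; decolorizes bromine match; burns with sooty flame match; soluble in water miss
(C) compound mu — fails on density below water, effervesces with carbonate, soluble in water (predicts density above water, not density below water)
(D) compound gamma — accounts for every observation (gives precipitate with silver nitrate via inert to sodium → gives precipitate with silver nitrate)
(E) compound iota — density below water match; gives precipitate with silver nitrate miss; effervesces with carbonate match; decolorizes bromine match; burns with sooty flame match; soluble in water match
(D) is the only candidate with no mismatches.

D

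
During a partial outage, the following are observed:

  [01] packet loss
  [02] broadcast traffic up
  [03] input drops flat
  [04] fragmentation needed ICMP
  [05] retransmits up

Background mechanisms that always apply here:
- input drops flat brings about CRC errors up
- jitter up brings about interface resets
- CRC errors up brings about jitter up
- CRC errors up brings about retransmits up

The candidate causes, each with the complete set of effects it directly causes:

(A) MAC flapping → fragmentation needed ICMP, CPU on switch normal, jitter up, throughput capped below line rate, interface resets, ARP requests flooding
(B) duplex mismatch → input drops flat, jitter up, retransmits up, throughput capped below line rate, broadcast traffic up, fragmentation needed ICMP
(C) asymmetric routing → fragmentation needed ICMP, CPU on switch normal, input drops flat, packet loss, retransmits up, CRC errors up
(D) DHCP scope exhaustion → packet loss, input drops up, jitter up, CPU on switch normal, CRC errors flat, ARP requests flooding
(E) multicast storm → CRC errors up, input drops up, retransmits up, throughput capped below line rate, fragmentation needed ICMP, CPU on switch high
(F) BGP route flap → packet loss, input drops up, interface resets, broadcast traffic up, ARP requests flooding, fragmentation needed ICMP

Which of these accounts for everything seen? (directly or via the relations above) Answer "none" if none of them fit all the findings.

Testing each hypothesis:
(A) MAC flapping — packet loss -; broadcast traffic up -; input drops flat -; fragmentation needed ICMP +; retransmits up -
(B) duplex mismatch — packet loss -; broadcast traffic up +; input drops flat +; fragmentation needed ICMP +; retransmits up +
(C) asymmetric routing — packet loss +; broadcast traffic up -; input drops flat +; fragmentation needed ICMP +; retransmits up +
(D) DHCP scope exhaustion — fails on broadcast traffic up, input drops flat, fragmentation needed ICMP, retransmits up (predicts input drops up, not input drops flat)
(E) multicast storm — packet loss -; broadcast traffic up -; input drops flat -; fragmentation needed ICMP +; retransmits up +
(F) BGP route flap — packet loss +; broadcast traffic up +; input drops flat -; fragmentation needed ICMP +; retransmits up -
Every candidate fails on at least one observation.

none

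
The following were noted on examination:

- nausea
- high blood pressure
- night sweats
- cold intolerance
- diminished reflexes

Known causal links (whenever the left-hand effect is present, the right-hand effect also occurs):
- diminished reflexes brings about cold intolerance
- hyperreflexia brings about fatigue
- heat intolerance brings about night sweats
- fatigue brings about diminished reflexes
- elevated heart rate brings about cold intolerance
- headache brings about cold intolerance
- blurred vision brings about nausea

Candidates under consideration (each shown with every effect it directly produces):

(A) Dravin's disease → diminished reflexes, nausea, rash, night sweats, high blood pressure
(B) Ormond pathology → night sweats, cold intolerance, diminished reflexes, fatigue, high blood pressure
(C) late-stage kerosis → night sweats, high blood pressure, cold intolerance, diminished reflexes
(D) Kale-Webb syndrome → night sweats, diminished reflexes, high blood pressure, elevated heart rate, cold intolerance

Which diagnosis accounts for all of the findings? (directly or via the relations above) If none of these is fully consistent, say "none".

For each candidate, compare predicted effects to what was observed:
(A) Dravin's disease — nausea +; high blood pressure +; night sweats +; cold intolerance + (via diminished reflexes → cold intolerance); diminished reflexes +
(B) Ormond pathology — does not account for nausea
(C) late-stage kerosis — nausea -; high blood pressure +; night sweats +; cold intolerance +; diminished reflexes +
(D) Kale-Webb syndrome — does not account for nausea
(A) is the only candidate with no mismatches.

A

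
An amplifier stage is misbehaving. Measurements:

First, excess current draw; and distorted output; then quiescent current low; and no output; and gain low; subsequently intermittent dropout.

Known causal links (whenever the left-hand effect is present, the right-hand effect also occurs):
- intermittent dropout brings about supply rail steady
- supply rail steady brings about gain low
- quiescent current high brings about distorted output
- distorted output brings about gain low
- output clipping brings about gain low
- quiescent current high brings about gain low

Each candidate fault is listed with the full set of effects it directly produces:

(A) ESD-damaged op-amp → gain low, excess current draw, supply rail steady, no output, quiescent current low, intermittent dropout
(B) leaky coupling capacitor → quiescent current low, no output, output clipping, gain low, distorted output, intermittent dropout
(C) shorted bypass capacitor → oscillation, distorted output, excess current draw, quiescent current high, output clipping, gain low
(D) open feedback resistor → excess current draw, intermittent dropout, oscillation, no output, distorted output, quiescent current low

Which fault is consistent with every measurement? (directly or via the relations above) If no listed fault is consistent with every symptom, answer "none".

D

For each candidate, compare predicted effects to what was observed:
(A) ESD-damaged op-amp — excess current draw ✓; distorted output ✗; quiescent current low ✓; no output ✓; gain low ✓; intermittent dropout ✓
(B) leaky coupling capacitor — does not account for excess current draw
(C) shorted bypass capacitor — fails on quiescent current low, no output, intermittent dropout (predicts quiescent current high, not quiescent current low)
(D) open feedback resistor — accounts for every observation (gain low by distorted output → gain low)
(D) alone accounts for all the evidence.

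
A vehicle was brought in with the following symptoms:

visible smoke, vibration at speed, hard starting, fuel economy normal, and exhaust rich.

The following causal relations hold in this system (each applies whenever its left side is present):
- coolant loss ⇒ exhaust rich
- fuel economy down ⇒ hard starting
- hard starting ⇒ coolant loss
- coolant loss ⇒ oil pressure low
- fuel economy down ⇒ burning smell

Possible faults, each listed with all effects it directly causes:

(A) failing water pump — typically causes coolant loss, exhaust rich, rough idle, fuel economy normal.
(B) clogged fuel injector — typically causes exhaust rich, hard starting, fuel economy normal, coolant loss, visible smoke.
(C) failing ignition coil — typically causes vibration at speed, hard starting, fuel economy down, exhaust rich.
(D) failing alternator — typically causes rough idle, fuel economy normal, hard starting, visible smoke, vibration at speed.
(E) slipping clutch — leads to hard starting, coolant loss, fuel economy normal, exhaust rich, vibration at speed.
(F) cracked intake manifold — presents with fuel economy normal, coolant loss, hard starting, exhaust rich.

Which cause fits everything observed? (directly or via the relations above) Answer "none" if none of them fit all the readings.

D

Per-candidate check:
(A) failing water pump — visible smoke ✗; vibration at speed ✗; hard starting ✗; fuel economy normal ✓; exhaust rich ✓
(B) clogged fuel injector — visible smoke ✓; vibration at speed ✗; hard starting ✓; fuel economy normal ✓; exhaust rich ✓
(C) failing ignition coil — visible smoke ✗; vibration at speed ✓; hard starting ✓; fuel economy normal ✗; exhaust rich ✓
(D) failing alternator — accounts for every observation (exhaust rich through hard starting → coolant loss → exhaust rich)
(E) slipping clutch — visible smoke ✗; vibration at speed ✓; hard starting ✓; fuel economy normal ✓; exhaust rich ✓
(F) cracked intake manifold — does not account for visible smoke, vibration at speed
(D) is the only candidate with no mismatches.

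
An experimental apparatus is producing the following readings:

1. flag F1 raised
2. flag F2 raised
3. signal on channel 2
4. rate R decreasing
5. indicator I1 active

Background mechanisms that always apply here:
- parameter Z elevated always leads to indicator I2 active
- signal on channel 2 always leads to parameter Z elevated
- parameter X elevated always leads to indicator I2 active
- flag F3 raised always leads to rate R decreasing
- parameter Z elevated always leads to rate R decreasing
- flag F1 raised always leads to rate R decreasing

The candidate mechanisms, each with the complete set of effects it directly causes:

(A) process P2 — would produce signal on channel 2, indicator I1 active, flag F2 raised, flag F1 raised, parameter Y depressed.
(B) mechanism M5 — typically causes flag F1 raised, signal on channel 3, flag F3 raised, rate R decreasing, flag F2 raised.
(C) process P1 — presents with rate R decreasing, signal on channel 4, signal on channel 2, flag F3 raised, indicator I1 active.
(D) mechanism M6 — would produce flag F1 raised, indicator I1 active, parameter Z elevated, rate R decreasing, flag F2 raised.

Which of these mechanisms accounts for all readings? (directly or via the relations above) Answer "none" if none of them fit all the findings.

Testing each hypothesis:
(A) process P2 — flag F1 raised +; flag F2 raised +; signal on channel 2 +; rate R decreasing + (through flag F1 raised → rate R decreasing); indicator I1 active +
(B) mechanism M5 — does not account for signal on channel 2, indicator I1 active
(C) process P1 — does not account for flag F1 raised, flag F2 raised
(D) mechanism M6 — flag F1 raised +; flag F2 raised +; signal on channel 2 -; rate R decreasing +; indicator I1 active +
(A) is the only candidate with no mismatches.

A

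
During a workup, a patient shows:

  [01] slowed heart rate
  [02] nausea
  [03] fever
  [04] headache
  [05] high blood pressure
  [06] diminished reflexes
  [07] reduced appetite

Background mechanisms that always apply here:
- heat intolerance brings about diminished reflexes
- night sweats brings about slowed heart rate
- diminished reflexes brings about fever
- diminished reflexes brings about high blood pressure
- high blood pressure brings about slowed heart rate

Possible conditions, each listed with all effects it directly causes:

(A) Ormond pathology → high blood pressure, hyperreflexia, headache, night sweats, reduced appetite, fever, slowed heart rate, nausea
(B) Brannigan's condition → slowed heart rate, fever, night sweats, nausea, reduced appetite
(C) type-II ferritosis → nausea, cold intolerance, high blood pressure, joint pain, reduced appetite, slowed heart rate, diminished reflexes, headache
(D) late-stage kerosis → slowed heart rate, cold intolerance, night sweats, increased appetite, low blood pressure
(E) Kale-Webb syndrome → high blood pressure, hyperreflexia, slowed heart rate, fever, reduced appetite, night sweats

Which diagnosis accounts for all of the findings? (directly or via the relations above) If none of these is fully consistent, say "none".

C

Per-candidate check:
(A) Ormond pathology — slowed heart rate ✓; nausea ✓; fever ✓; headache ✓; high blood pressure ✓; diminished reflexes ✗; reduced appetite ✓
(B) Brannigan's condition — slowed heart rate ✓; nausea ✓; fever ✓; headache ✗; high blood pressure ✗; diminished reflexes ✗; reduced appetite ✓
(C) type-II ferritosis — accounts for every observation (fever through diminished reflexes → fever)
(D) late-stage kerosis — slowed heart rate ✓; nausea ✗; fever ✗; headache ✗; high blood pressure ✗; diminished reflexes ✗; reduced appetite ✗
(E) Kale-Webb syndrome — slowed heart rate ✓; nausea ✗; fever ✓; headache ✗; high blood pressure ✓; diminished reflexes ✗; reduced appetite ✓
(C) alone accounts for all the evidence.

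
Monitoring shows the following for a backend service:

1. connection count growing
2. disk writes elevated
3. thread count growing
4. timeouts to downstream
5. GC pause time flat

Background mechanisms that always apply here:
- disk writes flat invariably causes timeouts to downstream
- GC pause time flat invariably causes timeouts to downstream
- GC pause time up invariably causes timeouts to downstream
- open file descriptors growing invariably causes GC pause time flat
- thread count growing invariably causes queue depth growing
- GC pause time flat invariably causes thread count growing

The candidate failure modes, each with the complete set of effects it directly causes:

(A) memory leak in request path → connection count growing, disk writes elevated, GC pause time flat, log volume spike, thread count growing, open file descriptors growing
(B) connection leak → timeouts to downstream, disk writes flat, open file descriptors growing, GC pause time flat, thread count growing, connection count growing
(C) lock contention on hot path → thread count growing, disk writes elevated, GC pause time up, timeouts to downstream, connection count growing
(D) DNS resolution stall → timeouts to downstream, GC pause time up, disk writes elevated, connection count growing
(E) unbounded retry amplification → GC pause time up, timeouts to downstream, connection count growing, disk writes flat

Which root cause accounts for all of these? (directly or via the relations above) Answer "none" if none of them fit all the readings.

A

Checking each candidate against the observations:
(A) memory leak in request path — connection count growing yes; disk writes elevated yes; thread count growing yes; timeouts to downstream yes (through GC pause time flat → timeouts to downstream); GC pause time flat yes
(B) connection leak — fails on disk writes elevated (predicts disk writes flat, not disk writes elevated)
(C) lock contention on hot path — fails on GC pause time flat (predicts GC pause time up, not GC pause time flat)
(D) DNS resolution stall — connection count growing yes; disk writes elevated yes; thread count growing NO; timeouts to downstream yes; GC pause time flat NO
(E) unbounded retry amplification — fails on disk writes elevated, thread count growing, GC pause time flat (predicts disk writes flat, not disk writes elevated; predicts GC pause time up, not GC pause time flat)
(A) is the only candidate with no mismatches.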